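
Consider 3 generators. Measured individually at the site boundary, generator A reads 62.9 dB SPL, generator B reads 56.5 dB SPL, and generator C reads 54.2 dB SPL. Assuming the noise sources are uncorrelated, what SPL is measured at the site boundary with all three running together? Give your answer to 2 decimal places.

64.25 dB SPL

Uncorrelated sources add in intensity (power), not in dB.
L_total = 10·log₁₀(10^(62.9/10) + 10^(56.5/10) + 10^(54.2/10)) = 10·log₁₀(2660000) = 64.25 dB SPL.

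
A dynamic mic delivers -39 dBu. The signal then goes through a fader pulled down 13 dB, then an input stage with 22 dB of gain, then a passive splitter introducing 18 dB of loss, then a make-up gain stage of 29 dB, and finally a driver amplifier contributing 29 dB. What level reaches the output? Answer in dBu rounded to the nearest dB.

Cascaded gains and losses add directly in dB.
-39 − 13 + 22 − 18 + 29 + 29 = +10 dBu.

+10 dBu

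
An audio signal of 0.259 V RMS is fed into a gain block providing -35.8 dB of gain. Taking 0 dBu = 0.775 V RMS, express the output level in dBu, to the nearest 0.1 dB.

Input level: 20·log₁₀(0.259/0.775) = -9.52 dBu.
Output: -9.52 − 35.8 = -45.3 dBu.

-45.3 dBu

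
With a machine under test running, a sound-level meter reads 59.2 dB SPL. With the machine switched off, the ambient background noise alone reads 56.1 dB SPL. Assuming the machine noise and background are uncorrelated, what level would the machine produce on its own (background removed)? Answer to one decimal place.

56.3 dB SPL

Background correction is a power subtraction:
L_src = 10·log₁₀(10^(59.2/10) − 10^(56.1/10)) = 10·log₁₀(424400) = 56.3 dB SPL.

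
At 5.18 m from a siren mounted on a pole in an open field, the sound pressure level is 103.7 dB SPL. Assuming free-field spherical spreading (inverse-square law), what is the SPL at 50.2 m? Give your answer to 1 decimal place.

For a point source in a free field, ΔL = −20·log₁₀(d₂/d₁).
ΔL = −20·log₁₀(50.2/5.18) = -19.73 dB, so L₂ = 103.7 + (-19.73) = 84.0 dB SPL.

84.0 dB SPL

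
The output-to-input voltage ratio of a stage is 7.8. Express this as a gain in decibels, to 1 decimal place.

Voltage is an amplitude quantity, so gain = 20·log₁₀(V_out/V_in).
20·log₁₀(7.8) = 17.8 dB.

17.8 dB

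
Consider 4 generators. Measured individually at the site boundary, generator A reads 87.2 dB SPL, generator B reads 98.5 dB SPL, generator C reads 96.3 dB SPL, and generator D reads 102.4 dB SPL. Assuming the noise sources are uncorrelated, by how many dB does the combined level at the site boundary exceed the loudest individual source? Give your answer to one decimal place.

Uncorrelated sources add in intensity (power), not in dB.
L_total = 10·log₁₀(10^(87.2/10) + 10^(98.5/10) + 10^(96.3/10) + 10^(102.4/10)) = 104.66 dB SPL.
Excess over the loudest (102.4 dB): 104.66 − 102.4 = 2.3 dB.

2.3 dB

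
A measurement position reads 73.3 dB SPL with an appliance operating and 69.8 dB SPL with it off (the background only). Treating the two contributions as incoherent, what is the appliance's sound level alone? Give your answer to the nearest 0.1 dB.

Subtract intensities: L_src = 10·log₁₀(10^(L_total/10) − 10^(L_bg/10)).
L_src = 10·log₁₀(10^(73.3/10) − 10^(69.8/10)) = 10·log₁₀(11830000) = 70.7 dB SPL.

70.7 dB SPL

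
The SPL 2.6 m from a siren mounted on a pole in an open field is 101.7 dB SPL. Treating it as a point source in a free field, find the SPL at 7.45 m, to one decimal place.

92.6 dB SPL

For a point source in a free field, ΔL = −20·log₁₀(d₂/d₁).
ΔL = −20·log₁₀(7.45/2.6) = -9.14 dB, so L₂ = 101.7 + (-9.14) = 92.6 dB SPL.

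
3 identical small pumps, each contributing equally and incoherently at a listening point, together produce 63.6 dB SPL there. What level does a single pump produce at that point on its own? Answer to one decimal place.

58.8 dB SPL

3 equal incoherent sources add 10·log₁₀(3) = 4.77 dB over one source.
L_one = 63.6 − 4.77 = 58.8 dB SPL.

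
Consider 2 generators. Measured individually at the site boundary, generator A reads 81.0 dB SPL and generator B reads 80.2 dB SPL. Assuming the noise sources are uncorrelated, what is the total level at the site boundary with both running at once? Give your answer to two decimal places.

Uncorrelated sources add in intensity (power), not in dB.
L_total = 10·log₁₀(10^(81.0/10) + 10^(80.2/10)) = 10·log₁₀(230600000) = 83.63 dB SPL.

83.63 dB SPL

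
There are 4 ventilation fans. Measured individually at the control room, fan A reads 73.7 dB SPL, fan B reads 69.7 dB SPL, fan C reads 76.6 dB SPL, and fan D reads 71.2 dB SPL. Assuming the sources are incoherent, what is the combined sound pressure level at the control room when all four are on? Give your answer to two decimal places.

Incoherent sources sum as intensities:
L_total = 10·log₁₀(10^(73.7/10) + 10^(69.7/10) + 10^(76.6/10) + 10^(71.2/10)) = 10·log₁₀(91670000) = 79.62 dB SPL.

79.62 dB SPL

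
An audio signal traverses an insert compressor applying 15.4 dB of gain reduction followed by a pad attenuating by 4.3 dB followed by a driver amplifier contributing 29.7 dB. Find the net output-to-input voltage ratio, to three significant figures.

Net gain = (−15.4) + (−4.3) + 29.7 = 10.0 dB.
Voltage ratio = 10^(10.0/20) = 3.16.

3.16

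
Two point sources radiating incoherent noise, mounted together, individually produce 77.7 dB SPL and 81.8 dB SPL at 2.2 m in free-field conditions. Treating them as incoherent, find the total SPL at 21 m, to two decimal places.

63.63 dB SPL

Combined at 2.2 m: 10·log₁₀(10^(77.7/10)+10^(81.8/10)) = 83.227 dB SPL.
Then apply −20·log₁₀(21/2.2) = -19.596 dB → 63.63 dB SPL.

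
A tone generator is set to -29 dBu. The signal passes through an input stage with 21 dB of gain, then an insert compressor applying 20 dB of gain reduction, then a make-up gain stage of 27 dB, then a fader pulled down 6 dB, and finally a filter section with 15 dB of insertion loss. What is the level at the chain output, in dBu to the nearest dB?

Cascaded gains and losses add directly in dB.
-29 + 21 − 20 + 27 − 6 − 15 = -22 dBu.

-22 dBu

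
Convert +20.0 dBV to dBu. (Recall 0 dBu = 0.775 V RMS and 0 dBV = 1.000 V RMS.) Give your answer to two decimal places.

The offset between the scales is 20·log₁₀(0.775/1.000) = −2.214 dB.
So dBu = +20.0 + 2.214 = +22.21 dBu.

+22.21 dBu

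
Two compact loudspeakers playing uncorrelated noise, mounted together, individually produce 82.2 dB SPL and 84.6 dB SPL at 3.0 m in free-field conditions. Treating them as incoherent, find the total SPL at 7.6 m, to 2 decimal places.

Combined at 3.0 m: 10·log₁₀(10^(82.2/10)+10^(84.6/10)) = 86.574 dB SPL.
Then apply −20·log₁₀(7.6/3.0) = -8.074 dB → 78.50 dB SPL.

78.50 dB SPL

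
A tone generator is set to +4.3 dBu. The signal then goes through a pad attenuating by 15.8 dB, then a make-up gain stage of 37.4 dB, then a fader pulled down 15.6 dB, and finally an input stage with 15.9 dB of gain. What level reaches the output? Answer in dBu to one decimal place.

+26.2 dBu

Gain stages sum in dB:
+4.3 − 15.8 + 37.4 − 15.6 + 15.9 = +26.2 dBu.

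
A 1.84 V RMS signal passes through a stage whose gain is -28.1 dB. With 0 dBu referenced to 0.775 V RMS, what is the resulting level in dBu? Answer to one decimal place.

-20.6 dBu

Input level: 20·log₁₀(1.84/0.775) = 7.51 dBu.
Output: 7.51 − 28.1 = -20.6 dBu.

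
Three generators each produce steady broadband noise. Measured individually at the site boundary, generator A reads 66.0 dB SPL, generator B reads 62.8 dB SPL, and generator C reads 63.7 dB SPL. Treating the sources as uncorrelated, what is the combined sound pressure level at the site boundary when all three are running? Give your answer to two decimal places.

69.15 dB SPL

Add the sources as powers (linear), then convert back to dB:
L_total = 10·log₁₀(10^(66.0/10) + 10^(62.8/10) + 10^(63.7/10)) = 10·log₁₀(8231000) = 69.15 dB SPL.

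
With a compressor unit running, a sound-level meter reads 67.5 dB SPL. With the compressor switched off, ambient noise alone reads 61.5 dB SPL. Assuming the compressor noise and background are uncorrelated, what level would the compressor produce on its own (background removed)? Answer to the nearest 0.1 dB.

Background correction is a power subtraction:
L_src = 10·log₁₀(10^(67.5/10) − 10^(61.5/10)) = 10·log₁₀(4211000) = 66.2 dB SPL.

66.2 dB SPL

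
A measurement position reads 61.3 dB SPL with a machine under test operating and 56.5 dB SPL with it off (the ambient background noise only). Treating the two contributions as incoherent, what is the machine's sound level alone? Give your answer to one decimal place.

59.6 dB SPL

Remove the background by subtracting linear intensities:
L_src = 10·log₁₀(10^(61.3/10) − 10^(56.5/10)) = 10·log₁₀(902300) = 59.6 dB SPL.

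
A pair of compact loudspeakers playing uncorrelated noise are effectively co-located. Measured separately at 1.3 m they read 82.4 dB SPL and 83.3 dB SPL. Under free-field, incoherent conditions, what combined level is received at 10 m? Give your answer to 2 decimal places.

68.16 dB SPL

Combined at 1.3 m: 10·log₁₀(10^(82.4/10)+10^(83.3/10)) = 85.884 dB SPL.
Then apply −20·log₁₀(10/1.3) = -17.721 dB → 68.16 dB SPL.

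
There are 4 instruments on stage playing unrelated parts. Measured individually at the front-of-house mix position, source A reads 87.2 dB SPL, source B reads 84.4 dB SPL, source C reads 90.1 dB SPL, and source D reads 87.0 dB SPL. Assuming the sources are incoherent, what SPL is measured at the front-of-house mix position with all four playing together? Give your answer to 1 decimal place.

93.7 dB SPL

Uncorrelated sources add in intensity (power), not in dB.
L_total = 10·log₁₀(10^(87.2/10) + 10^(84.4/10) + 10^(90.1/10) + 10^(87.0/10)) = 10·log₁₀(2325000000) = 93.7 dB SPL.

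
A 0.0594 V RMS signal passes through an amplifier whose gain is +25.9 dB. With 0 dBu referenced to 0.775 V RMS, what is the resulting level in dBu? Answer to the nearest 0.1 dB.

Input level: 20·log₁₀(0.0594/0.775) = -22.31 dBu.
Output: -22.31 + 25.9 = +3.6 dBu.

+3.6 dBu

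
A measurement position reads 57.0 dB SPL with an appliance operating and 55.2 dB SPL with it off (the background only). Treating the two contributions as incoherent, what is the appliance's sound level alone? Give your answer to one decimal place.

52.3 dB SPL

Background correction is a power subtraction:
L_src = 10·log₁₀(10^(57.0/10) − 10^(55.2/10)) = 10·log₁₀(170100) = 52.3 dB SPL.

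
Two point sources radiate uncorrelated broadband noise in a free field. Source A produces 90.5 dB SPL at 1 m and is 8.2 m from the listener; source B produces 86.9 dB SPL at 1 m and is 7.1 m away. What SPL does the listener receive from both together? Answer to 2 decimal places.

74.22 dB SPL

At the listener: L_A = 90.5 − 20·log₁₀(8.2) = 72.224 dB; L_B = 86.9 − 20·log₁₀(7.1) = 69.875 dB.
Combined: 10·log₁₀(10^(72.224/10)+10^(69.875/10)) = 74.22 dB SPL.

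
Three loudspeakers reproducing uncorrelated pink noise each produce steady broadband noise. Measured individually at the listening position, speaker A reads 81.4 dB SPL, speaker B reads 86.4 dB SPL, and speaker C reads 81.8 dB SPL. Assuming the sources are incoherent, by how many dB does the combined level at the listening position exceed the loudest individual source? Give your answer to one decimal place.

2.2 dB

Incoherent sources sum as intensities:
L_total = 10·log₁₀(10^(81.4/10) + 10^(86.4/10) + 10^(81.8/10)) = 88.61 dB SPL.
Excess over the loudest (86.4 dB): 88.61 − 86.4 = 2.2 dB.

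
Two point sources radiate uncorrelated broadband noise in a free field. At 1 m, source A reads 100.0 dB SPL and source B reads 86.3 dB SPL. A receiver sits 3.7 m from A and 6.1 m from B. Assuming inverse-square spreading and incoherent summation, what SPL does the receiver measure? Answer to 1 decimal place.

88.7 dB SPL

At the listener: L_A = 100.0 − 20·log₁₀(3.7) = 88.64 dB; L_B = 86.3 − 20·log₁₀(6.1) = 70.59 dB.
Combined: 10·log₁₀(10^(88.64/10)+10^(70.59/10)) = 88.7 dB SPL.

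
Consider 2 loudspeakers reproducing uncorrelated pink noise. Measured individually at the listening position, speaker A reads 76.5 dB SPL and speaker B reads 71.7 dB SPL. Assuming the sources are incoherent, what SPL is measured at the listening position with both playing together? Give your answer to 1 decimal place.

Uncorrelated sources add in intensity (power), not in dB.
L_total = 10·log₁₀(10^(76.5/10) + 10^(71.7/10)) = 10·log₁₀(59460000) = 77.7 dB SPL.

77.7 dB SPL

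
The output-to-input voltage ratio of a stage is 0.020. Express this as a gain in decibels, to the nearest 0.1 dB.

Voltage is an amplitude quantity, so gain = 20·log₁₀(V_out/V_in).
20·log₁₀(0.020) = -34.0 dB.

-34.0 dB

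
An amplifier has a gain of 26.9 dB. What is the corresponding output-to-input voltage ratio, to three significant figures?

22.1

Voltage ratio = 10^(dB/20).
10^(26.9/20) = 10^(1.345) = 22.1.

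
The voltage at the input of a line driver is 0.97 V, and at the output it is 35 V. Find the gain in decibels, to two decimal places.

For a voltage ratio, dB = 20·log₁₀(V₂/V₁).
20·log₁₀(35/0.97) = 20·log₁₀(36.08) = 31.15 dB.

31.15 dB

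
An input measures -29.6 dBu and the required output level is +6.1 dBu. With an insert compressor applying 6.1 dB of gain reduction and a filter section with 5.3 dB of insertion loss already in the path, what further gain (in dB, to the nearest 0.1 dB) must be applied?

47.1 dB

The required make-up gain is the shortfall in the dB sum.
G = +6.1 − (-29.6) + 6.1 + 5.3 = 47.1 dB.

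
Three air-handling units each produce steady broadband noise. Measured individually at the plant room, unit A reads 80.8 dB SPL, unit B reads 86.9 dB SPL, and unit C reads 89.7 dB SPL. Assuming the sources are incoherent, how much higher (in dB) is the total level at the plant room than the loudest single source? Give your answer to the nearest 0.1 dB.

2.2 dB

Uncorrelated sources add in intensity (power), not in dB.
L_total = 10·log₁₀(10^(80.8/10) + 10^(86.9/10) + 10^(89.7/10)) = 91.88 dB SPL.
Excess over the loudest (89.7 dB): 91.88 − 89.7 = 2.2 dB.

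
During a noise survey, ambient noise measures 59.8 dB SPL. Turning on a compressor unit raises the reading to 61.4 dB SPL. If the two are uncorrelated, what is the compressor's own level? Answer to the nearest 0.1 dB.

Subtract intensities: L_src = 10·log₁₀(10^(L_total/10) − 10^(L_bg/10)).
L_src = 10·log₁₀(10^(61.4/10) − 10^(59.8/10)) = 10·log₁₀(425400) = 56.3 dB SPL.

56.3 dB SPL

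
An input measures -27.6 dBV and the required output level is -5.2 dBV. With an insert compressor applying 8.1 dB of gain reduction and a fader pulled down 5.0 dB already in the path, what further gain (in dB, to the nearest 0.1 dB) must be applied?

The required make-up gain is the shortfall in the dB sum.
G = -5.2 − (-27.6) + 8.1 + 5.0 = 35.5 dB.

35.5 dB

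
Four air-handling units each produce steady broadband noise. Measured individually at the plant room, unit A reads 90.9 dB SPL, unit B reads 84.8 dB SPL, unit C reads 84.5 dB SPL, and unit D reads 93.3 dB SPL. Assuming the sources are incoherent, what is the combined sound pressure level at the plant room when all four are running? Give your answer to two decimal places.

Add the sources as powers (linear), then convert back to dB:
L_total = 10·log₁₀(10^(90.9/10) + 10^(84.8/10) + 10^(84.5/10) + 10^(93.3/10)) = 10·log₁₀(3952000000) = 95.97 dB SPL.

95.97 dB SPL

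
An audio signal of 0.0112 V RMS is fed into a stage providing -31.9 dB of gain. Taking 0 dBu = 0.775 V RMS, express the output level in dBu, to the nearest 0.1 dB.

-68.7 dBu

Input level: 20·log₁₀(0.0112/0.775) = -36.80 dBu.
Output: -36.80 − 31.9 = -68.7 dBu.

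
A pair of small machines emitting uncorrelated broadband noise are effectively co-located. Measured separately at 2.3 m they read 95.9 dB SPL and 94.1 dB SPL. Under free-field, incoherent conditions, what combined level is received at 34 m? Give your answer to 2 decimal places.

Combined at 2.3 m: 10·log₁₀(10^(95.9/10)+10^(94.1/10)) = 98.103 dB SPL.
Then apply −20·log₁₀(34/2.3) = -23.395 dB → 74.71 dB SPL.

74.71 dB SPL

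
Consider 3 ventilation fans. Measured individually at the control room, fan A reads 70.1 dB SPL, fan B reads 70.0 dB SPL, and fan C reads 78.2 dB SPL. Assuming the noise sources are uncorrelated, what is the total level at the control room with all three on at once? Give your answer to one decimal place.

Uncorrelated sources add in intensity (power), not in dB.
L_total = 10·log₁₀(10^(70.1/10) + 10^(70.0/10) + 10^(78.2/10)) = 10·log₁₀(86300000) = 79.4 dB SPL.

79.4 dB SPL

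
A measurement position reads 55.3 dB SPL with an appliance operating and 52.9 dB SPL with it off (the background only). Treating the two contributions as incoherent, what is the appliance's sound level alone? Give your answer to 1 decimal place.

Subtract intensities: L_src = 10·log₁₀(10^(L_total/10) − 10^(L_bg/10)).
L_src = 10·log₁₀(10^(55.3/10) − 10^(52.9/10)) = 10·log₁₀(143900) = 51.6 dB SPL.

51.6 dB SPL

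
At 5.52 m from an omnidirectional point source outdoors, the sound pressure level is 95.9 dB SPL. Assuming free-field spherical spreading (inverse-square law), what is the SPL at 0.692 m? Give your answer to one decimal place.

113.9 dB SPL

Inverse-square spreading gives ΔL = −20·log₁₀(d₂/d₁).
ΔL = −20·log₁₀(0.692/5.52) = 18.04 dB, so L₂ = 95.9 + (18.04) = 113.9 dB SPL.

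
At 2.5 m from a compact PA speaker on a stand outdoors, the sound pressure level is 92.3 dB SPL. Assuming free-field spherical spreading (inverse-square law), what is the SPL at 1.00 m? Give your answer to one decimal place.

Free-field point source: level drops by 20·log₁₀ of the distance ratio.
ΔL = −20·log₁₀(1.00/2.5) = 7.96 dB, so L₂ = 92.3 + (7.96) = 100.3 dB SPL.

100.3 dB SPL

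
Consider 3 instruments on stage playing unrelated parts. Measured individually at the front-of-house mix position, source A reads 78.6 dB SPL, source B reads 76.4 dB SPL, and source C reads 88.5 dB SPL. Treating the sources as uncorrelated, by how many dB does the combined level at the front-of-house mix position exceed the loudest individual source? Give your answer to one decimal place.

Uncorrelated sources add in intensity (power), not in dB.
L_total = 10·log₁₀(10^(78.6/10) + 10^(76.4/10) + 10^(88.5/10)) = 89.16 dB SPL.
Excess over the loudest (88.5 dB): 89.16 − 88.5 = 0.7 dB.

0.7 dB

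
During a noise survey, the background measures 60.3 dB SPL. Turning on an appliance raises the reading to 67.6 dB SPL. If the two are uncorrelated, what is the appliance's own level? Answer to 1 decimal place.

66.7 dB SPL

Subtract intensities: L_src = 10·log₁₀(10^(L_total/10) − 10^(L_bg/10)).
L_src = 10·log₁₀(10^(67.6/10) − 10^(60.3/10)) = 10·log₁₀(4683000) = 66.7 dB SPL.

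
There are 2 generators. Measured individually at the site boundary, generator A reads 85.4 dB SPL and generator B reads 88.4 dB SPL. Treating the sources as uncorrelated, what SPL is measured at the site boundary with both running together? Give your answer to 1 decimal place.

90.2 dB SPL

Uncorrelated sources add in intensity (power), not in dB.
L_total = 10·log₁₀(10^(85.4/10) + 10^(88.4/10)) = 10·log₁₀(1039000000) = 90.2 dB SPL.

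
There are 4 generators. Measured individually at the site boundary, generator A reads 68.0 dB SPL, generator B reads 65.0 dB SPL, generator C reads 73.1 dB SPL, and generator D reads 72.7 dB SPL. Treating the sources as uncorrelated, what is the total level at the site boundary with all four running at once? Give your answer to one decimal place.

76.9 dB SPL

Uncorrelated sources add in intensity (power), not in dB.
L_total = 10·log₁₀(10^(68.0/10) + 10^(65.0/10) + 10^(73.1/10) + 10^(72.7/10)) = 10·log₁₀(48510000) = 76.9 dB SPL.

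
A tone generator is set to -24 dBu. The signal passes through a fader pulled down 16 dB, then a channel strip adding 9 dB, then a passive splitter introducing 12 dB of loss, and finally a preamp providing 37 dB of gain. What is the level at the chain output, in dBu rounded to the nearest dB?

-6 dBu

Cascaded gains and losses add directly in dB.
-24 − 16 + 9 − 12 + 37 = -6 dBu.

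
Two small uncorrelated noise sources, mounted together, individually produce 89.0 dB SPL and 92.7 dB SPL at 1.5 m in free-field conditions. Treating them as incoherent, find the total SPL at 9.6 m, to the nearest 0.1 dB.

Combined at 1.5 m: 10·log₁₀(10^(89.0/10)+10^(92.7/10)) = 94.24 dB SPL.
Then apply −20·log₁₀(9.6/1.5) = -16.12 dB → 78.1 dB SPL.

78.1 dB SPL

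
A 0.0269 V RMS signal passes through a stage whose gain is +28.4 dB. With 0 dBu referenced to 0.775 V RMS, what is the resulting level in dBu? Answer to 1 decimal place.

-0.8 dBu

Input level: 20·log₁₀(0.0269/0.775) = -29.19 dBu.
Output: -29.19 + 28.4 = -0.8 dBu.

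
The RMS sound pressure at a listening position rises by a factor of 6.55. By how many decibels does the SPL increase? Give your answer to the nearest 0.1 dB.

SPL change from a pressure ratio uses the 20·log₁₀ form:
20·log₁₀(6.55) = 16.3 dB.

16.3 dB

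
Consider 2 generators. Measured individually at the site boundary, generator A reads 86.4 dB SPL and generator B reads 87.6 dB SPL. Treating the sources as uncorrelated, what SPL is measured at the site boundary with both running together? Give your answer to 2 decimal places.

90.05 dB SPL

Uncorrelated sources add in intensity (power), not in dB.
L_total = 10·log₁₀(10^(86.4/10) + 10^(87.6/10)) = 10·log₁₀(1012000000) = 90.05 dB SPL.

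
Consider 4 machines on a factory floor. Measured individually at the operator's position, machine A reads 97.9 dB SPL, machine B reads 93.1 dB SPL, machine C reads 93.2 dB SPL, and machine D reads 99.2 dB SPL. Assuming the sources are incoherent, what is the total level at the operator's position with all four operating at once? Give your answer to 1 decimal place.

102.7 dB SPL

Add the sources as powers (linear), then convert back to dB:
L_total = 10·log₁₀(10^(97.9/10) + 10^(93.1/10) + 10^(93.2/10) + 10^(99.2/10)) = 10·log₁₀(18615000000) = 102.7 dB SPL.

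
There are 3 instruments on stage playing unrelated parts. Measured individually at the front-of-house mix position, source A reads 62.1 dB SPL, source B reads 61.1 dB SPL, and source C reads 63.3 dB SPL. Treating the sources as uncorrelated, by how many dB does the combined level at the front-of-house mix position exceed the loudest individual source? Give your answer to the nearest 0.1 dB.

Uncorrelated sources add in intensity (power), not in dB.
L_total = 10·log₁₀(10^(62.1/10) + 10^(61.1/10) + 10^(63.3/10)) = 67.03 dB SPL.
Excess over the loudest (63.3 dB): 67.03 − 63.3 = 3.7 dB.

3.7 dB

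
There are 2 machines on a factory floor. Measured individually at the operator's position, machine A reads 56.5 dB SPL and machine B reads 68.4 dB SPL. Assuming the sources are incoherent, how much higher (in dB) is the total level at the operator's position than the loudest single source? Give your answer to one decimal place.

Add the sources as powers (linear), then convert back to dB:
L_total = 10·log₁₀(10^(56.5/10) + 10^(68.4/10)) = 68.67 dB SPL.
Excess over the loudest (68.4 dB): 68.67 − 68.4 = 0.3 dB.

0.3 dB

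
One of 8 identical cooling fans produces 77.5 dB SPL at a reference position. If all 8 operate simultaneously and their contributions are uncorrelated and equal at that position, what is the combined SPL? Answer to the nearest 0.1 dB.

86.5 dB SPL

8 equal incoherent sources raise the level by 10·log₁₀(8) = 9.03 dB.
L_total = 77.5 + 9.03 = 86.5 dB SPL.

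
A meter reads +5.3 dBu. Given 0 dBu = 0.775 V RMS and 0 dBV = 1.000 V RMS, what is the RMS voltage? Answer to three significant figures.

V = 0.775 V × 10^(+5.3/20).
= 0.775 × 1.841 = 1.43 V.

1.43 V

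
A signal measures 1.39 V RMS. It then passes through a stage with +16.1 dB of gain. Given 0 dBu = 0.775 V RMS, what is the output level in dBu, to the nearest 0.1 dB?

+21.2 dBu

Input level: 20·log₁₀(1.39/0.775) = 5.07 dBu.
Output: 5.07 + 16.1 = +21.2 dBu.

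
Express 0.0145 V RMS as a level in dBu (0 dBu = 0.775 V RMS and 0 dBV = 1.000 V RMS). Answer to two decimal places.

-34.56 dBu

dBu = 20·log₁₀(V / 0.775 V).
20·log₁₀(0.0145/0.775) = -34.56 dBu.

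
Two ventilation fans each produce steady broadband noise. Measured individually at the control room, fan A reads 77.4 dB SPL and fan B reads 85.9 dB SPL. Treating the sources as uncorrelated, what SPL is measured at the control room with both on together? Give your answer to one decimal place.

Uncorrelated sources add in intensity (power), not in dB.
L_total = 10·log₁₀(10^(77.4/10) + 10^(85.9/10)) = 10·log₁₀(444000000) = 86.5 dB SPL.

86.5 dB SPL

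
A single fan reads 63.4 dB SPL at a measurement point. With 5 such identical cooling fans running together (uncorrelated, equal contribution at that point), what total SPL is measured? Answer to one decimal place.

5 equal incoherent sources raise the level by 10·log₁₀(5) = 6.99 dB.
L_total = 63.4 + 6.99 = 70.4 dB SPL.

70.4 dB SPL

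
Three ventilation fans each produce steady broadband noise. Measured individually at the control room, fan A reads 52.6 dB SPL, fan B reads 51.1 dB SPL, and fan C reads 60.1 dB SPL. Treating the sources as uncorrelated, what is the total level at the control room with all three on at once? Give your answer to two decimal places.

61.25 dB SPL

Add the sources as powers (linear), then convert back to dB:
L_total = 10·log₁₀(10^(52.6/10) + 10^(51.1/10) + 10^(60.1/10)) = 10·log₁₀(1334000) = 61.25 dB SPL.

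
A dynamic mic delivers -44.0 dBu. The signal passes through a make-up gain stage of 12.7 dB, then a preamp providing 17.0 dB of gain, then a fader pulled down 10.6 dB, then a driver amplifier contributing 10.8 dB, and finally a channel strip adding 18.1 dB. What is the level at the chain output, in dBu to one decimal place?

Gain stages sum in dB:
-44.0 + 12.7 + 17.0 − 10.6 + 10.8 + 18.1 = +4.0 dBu.

+4.0 dBu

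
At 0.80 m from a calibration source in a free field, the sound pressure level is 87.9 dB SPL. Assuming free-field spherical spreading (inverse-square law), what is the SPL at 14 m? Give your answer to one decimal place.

For a point source in a free field, ΔL = −20·log₁₀(d₂/d₁).
ΔL = −20·log₁₀(14/0.80) = -24.86 dB, so L₂ = 87.9 + (-24.86) = 63.0 dB SPL.

63.0 dB SPL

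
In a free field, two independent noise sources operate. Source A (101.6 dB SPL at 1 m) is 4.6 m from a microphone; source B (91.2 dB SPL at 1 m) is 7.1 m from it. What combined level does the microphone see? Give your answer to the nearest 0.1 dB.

At the listener: L_A = 101.6 − 20·log₁₀(4.6) = 88.34 dB; L_B = 91.2 − 20·log₁₀(7.1) = 74.17 dB.
Combined: 10·log₁₀(10^(88.34/10)+10^(74.17/10)) = 88.5 dB SPL.

88.5 dB SPL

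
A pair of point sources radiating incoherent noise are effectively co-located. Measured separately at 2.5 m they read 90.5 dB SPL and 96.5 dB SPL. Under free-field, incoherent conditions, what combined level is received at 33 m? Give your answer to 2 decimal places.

75.06 dB SPL

Combined at 2.5 m: 10·log₁₀(10^(90.5/10)+10^(96.5/10)) = 97.473 dB SPL.
Then apply −20·log₁₀(33/2.5) = -22.411 dB → 75.06 dB SPL.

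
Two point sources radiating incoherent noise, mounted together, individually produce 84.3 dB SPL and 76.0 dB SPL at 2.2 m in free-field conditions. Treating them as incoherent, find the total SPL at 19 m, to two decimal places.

Combined at 2.2 m: 10·log₁₀(10^(84.3/10)+10^(76.0/10)) = 84.899 dB SPL.
Then apply −20·log₁₀(19/2.2) = -18.727 dB → 66.17 dB SPL.

66.17 dB SPL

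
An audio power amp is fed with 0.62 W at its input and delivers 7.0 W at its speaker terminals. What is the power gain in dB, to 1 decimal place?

Power is a power quantity, so gain = 10·log₁₀(P_out/P_in).
10·log₁₀(7.0/0.62) = 10·log₁₀(11.29) = 10.5 dB.

10.5 dB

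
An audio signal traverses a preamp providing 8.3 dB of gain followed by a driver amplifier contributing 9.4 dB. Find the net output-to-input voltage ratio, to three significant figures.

7.67

Net gain = 8.3 + 9.4 = 17.7 dB.
Voltage ratio = 10^(17.7/20) = 7.67.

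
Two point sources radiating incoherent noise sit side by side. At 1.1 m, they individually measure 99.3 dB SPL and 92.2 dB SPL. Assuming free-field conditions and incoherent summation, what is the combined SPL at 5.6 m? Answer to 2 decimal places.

Combined at 1.1 m: 10·log₁₀(10^(99.3/10)+10^(92.2/10)) = 100.074 dB SPL.
Then apply −20·log₁₀(5.6/1.1) = -14.136 dB → 85.94 dB SPL.

85.94 dB SPL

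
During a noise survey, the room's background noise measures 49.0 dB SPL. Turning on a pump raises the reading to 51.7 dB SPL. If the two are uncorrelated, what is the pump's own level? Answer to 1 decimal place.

Remove the background by subtracting linear intensities:
L_src = 10·log₁₀(10^(51.7/10) − 10^(49.0/10)) = 10·log₁₀(68480) = 48.4 dB SPL.

48.4 dB SPL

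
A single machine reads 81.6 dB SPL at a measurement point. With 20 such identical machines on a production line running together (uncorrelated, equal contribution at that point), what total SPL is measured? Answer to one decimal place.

94.6 dB SPL

20 equal incoherent sources raise the level by 10·log₁₀(20) = 13.01 dB.
L_total = 81.6 + 13.01 = 94.6 dB SPL.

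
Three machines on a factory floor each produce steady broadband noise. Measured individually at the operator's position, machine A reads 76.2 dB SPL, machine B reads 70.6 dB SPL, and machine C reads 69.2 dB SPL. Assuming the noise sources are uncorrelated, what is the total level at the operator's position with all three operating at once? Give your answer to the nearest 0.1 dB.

77.9 dB SPL

Incoherent sources sum as intensities:
L_total = 10·log₁₀(10^(76.2/10) + 10^(70.6/10) + 10^(69.2/10)) = 10·log₁₀(61490000) = 77.9 dB SPL.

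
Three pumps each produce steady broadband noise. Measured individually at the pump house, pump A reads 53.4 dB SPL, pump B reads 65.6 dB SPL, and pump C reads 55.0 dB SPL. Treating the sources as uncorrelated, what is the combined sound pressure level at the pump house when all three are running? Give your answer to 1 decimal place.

Add the sources as powers (linear), then convert back to dB:
L_total = 10·log₁₀(10^(53.4/10) + 10^(65.6/10) + 10^(55.0/10)) = 10·log₁₀(4166000) = 66.2 dB SPL.

66.2 dB SPL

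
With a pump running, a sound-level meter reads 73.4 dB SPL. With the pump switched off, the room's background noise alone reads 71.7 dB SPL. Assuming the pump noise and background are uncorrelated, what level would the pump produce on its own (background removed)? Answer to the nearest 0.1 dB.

68.5 dB SPL

Background correction is a power subtraction:
L_src = 10·log₁₀(10^(73.4/10) − 10^(71.7/10)) = 10·log₁₀(7087000) = 68.5 dB SPL.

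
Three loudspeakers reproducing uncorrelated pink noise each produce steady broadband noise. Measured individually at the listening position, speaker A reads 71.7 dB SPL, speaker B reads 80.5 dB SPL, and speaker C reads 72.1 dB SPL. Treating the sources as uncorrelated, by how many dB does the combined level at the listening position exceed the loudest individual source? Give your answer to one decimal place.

1.1 dB

Uncorrelated sources add in intensity (power), not in dB.
L_total = 10·log₁₀(10^(71.7/10) + 10^(80.5/10) + 10^(72.1/10)) = 81.56 dB SPL.
Excess over the loudest (80.5 dB): 81.56 − 80.5 = 1.1 dB.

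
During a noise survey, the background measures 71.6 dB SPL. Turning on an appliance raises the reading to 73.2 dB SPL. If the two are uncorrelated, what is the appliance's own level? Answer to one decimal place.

Remove the background by subtracting linear intensities:
L_src = 10·log₁₀(10^(73.2/10) − 10^(71.6/10)) = 10·log₁₀(6439000) = 68.1 dB SPL.

68.1 dB SPL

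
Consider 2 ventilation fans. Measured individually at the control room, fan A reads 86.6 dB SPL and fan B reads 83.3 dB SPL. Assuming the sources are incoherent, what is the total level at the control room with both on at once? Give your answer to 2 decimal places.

88.27 dB SPL

Incoherent sources sum as intensities:
L_total = 10·log₁₀(10^(86.6/10) + 10^(83.3/10)) = 10·log₁₀(670900000) = 88.27 dB SPL.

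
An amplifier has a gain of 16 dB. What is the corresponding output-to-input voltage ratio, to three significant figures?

Voltage ratio = 10^(dB/20).
10^(16/20) = 10^(0.8000) = 6.31.

6.31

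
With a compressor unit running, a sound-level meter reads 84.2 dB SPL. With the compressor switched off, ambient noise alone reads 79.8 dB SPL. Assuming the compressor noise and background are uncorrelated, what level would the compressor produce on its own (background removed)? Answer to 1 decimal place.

Remove the background by subtracting linear intensities:
L_src = 10·log₁₀(10^(84.2/10) − 10^(79.8/10)) = 10·log₁₀(167500000) = 82.2 dB SPL.

82.2 dB SPL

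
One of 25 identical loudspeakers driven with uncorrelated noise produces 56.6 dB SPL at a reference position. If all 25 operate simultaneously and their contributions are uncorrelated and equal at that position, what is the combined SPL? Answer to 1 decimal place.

70.6 dB SPL

25 equal incoherent sources raise the level by 10·log₁₀(25) = 13.98 dB.
L_total = 56.6 + 13.98 = 70.6 dB SPL.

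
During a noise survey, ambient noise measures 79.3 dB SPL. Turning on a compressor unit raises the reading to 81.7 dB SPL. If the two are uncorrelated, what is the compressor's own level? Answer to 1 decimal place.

78.0 dB SPL

Subtract intensities: L_src = 10·log₁₀(10^(L_total/10) − 10^(L_bg/10)).
L_src = 10·log₁₀(10^(81.7/10) − 10^(79.3/10)) = 10·log₁₀(62800000) = 78.0 dB SPL.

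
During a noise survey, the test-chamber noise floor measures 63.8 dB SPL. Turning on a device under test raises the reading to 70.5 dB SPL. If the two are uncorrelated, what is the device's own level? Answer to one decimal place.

69.5 dB SPL

Remove the background by subtracting linear intensities:
L_src = 10·log₁₀(10^(70.5/10) − 10^(63.8/10)) = 10·log₁₀(8821000) = 69.5 dB SPL.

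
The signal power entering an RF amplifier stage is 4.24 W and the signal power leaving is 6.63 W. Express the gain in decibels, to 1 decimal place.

Power ratio → dB uses the 10·log₁₀ form:
10·log₁₀(6.63/4.24) = 10·log₁₀(1.564) = 1.9 dB.

1.9 dB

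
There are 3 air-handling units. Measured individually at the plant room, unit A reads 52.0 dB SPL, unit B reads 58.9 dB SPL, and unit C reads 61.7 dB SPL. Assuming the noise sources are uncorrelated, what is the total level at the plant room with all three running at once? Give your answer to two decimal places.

63.83 dB SPL

Add the sources as powers (linear), then convert back to dB:
L_total = 10·log₁₀(10^(52.0/10) + 10^(58.9/10) + 10^(61.7/10)) = 10·log₁₀(2414000) = 63.83 dB SPL.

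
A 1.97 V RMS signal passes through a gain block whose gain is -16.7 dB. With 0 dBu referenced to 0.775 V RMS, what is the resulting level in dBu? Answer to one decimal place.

-8.6 dBu

Input level: 20·log₁₀(1.97/0.775) = 8.10 dBu.
Output: 8.10 − 16.7 = -8.6 dBu.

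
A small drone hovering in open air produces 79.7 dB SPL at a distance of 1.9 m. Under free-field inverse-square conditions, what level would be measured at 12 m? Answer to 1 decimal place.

Inverse-square spreading gives ΔL = −20·log₁₀(d₂/d₁).
ΔL = −20·log₁₀(12/1.9) = -16.01 dB, so L₂ = 79.7 + (-16.01) = 63.7 dB SPL.

63.7 dB SPL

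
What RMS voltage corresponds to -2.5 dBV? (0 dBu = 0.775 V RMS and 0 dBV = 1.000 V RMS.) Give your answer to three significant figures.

V = 1.000 V × 10^(-2.5/20).
= 1.000 × 0.7499 = 0.750 V.

0.750 V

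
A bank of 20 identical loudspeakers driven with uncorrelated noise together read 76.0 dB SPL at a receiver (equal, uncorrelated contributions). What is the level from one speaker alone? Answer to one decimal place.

63.0 dB SPL

20 equal incoherent sources add 10·log₁₀(20) = 13.01 dB over one source.
L_one = 76.0 − 13.01 = 63.0 dB SPL.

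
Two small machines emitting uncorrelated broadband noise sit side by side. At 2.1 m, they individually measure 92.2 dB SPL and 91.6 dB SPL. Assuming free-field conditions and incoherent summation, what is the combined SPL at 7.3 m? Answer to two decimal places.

84.10 dB SPL

Combined at 2.1 m: 10·log₁₀(10^(92.2/10)+10^(91.6/10)) = 94.921 dB SPL.
Then apply −20·log₁₀(7.3/2.1) = -10.822 dB → 84.10 dB SPL.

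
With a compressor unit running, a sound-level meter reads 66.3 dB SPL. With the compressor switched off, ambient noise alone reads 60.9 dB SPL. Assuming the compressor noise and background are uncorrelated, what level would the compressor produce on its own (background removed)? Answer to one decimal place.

Remove the background by subtracting linear intensities:
L_src = 10·log₁₀(10^(66.3/10) − 10^(60.9/10)) = 10·log₁₀(3036000) = 64.8 dB SPL.

64.8 dB SPL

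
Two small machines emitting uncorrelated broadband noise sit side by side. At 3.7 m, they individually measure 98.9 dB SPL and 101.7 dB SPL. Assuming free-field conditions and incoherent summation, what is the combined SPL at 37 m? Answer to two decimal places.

Combined at 3.7 m: 10·log₁₀(10^(98.9/10)+10^(101.7/10)) = 103.532 dB SPL.
Then apply −20·log₁₀(37/3.7) = -20.000 dB → 83.53 dB SPL.

83.53 dB SPL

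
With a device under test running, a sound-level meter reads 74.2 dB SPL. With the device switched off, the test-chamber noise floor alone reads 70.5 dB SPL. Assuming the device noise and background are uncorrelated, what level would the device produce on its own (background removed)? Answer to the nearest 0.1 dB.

Remove the background by subtracting linear intensities:
L_src = 10·log₁₀(10^(74.2/10) − 10^(70.5/10)) = 10·log₁₀(15080000) = 71.8 dB SPL.

71.8 dB SPL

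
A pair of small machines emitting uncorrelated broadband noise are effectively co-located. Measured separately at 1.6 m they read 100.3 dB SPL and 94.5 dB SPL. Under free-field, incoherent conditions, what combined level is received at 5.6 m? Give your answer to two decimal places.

90.43 dB SPL

Combined at 1.6 m: 10·log₁₀(10^(100.3/10)+10^(94.5/10)) = 101.314 dB SPL.
Then apply −20·log₁₀(5.6/1.6) = -10.881 dB → 90.43 dB SPL.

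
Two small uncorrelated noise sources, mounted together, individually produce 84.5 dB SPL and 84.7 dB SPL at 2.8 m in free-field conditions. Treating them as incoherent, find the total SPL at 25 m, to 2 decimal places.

68.60 dB SPL

Combined at 2.8 m: 10·log₁₀(10^(84.5/10)+10^(84.7/10)) = 87.611 dB SPL.
Then apply −20·log₁₀(25/2.8) = -19.016 dB → 68.60 dB SPL.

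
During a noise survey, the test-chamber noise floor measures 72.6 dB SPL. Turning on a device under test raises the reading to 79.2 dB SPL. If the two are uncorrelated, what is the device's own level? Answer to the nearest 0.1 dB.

Remove the background by subtracting linear intensities:
L_src = 10·log₁₀(10^(79.2/10) − 10^(72.6/10)) = 10·log₁₀(64980000) = 78.1 dB SPL.

78.1 dB SPL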